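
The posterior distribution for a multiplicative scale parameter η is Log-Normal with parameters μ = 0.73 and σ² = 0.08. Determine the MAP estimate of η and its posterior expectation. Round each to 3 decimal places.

MAP estimate = 1.916, posterior expectation = 2.160

Mode = exp(μ − σ²) = exp(0.65) = 1.916.
Mean = exp(μ + σ²/2) = exp(0.770) = 2.160.
Mean > mode: the posterior has a right tail.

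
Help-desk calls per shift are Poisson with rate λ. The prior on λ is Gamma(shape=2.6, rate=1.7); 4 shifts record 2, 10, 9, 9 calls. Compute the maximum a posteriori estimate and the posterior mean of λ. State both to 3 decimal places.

maximum a posteriori estimate = 5.544, posterior mean = 5.719

Σ counts = 30. Posterior: Gamma(shape = 2.6+30 = 32.6, rate = 1.7+4 = 5.7).
Mode = (α−1)/β = 31.6/5.7 = 5.544.
Mean = α/β = 32.6/5.7 = 5.719.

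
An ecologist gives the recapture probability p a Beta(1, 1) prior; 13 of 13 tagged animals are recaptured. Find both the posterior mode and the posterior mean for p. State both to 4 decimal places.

posterior mode = 1.0000, posterior mean = 0.9333

Posterior: Beta(1+13, 1+0) = Beta(14, 1).
Since β = 1 ≤ 1 and α > 1, the Beta density is monotone increasing on [0,1]; the mode is at 1.
Mean = 14/(14+1) = 0.9333.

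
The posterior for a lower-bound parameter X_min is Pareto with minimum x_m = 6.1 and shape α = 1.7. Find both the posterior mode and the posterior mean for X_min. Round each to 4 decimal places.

The Pareto density is strictly decreasing on [x_m, ∞), so the mode is x_m = 6.1000.
Mean = α·x_m/(α−1) = 1.7·6.1/0.7 = 14.8143.

MAP: 6.1000. Posterior mean: 14.8143.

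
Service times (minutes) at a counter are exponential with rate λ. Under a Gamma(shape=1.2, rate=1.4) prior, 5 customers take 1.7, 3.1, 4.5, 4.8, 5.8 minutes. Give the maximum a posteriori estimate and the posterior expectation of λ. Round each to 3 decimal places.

maximum a posteriori estimate = 0.244, posterior expectation = 0.291

Σ times = 19.9. Posterior: Gamma(shape = 1.2+5 = 6.2, rate = 1.4+19.9 = 21.3).
Mode = (α−1)/β = 5.2/21.3 = 0.244.
Mean = α/β = 6.2/21.3 = 0.291.
Mean > mode: the posterior has a right tail.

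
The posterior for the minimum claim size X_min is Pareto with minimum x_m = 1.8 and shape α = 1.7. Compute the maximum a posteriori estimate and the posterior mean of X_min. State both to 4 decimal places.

The Pareto density is strictly decreasing on [x_m, ∞), so the mode is x_m = 1.8000.
Mean = α·x_m/(α−1) = 1.7·1.8/0.7 = 4.3714.

MAP: 1.8000. Posterior mean: 4.3714.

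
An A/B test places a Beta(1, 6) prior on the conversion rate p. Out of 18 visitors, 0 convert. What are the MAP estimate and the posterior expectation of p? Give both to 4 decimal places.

Posterior: Beta(1+0, 6+18) = Beta(1, 24).
Since α = 1 ≤ 1 and β > 1, the Beta density is monotone decreasing on [0,1]; the mode is at 0.
Mean = 1/(1+24) = 0.0400.
The mean is pulled above the mode by the posterior's right skew.

MAP estimate = 0.0000, posterior expectation = 0.0400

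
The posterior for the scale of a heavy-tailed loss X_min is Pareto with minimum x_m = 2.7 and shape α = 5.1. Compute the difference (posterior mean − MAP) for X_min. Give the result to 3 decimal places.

0.659

The Pareto density is strictly decreasing on [x_m, ∞), so the mode is x_m = 2.700.
Mean = α·x_m/(α−1) = 5.1·2.7/4.1 = 3.359.
Difference = 3.359 − 2.700 = 0.659.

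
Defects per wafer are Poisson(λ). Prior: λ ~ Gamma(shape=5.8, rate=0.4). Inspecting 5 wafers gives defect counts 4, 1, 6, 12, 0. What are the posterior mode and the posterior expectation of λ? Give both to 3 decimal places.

Σ counts = 23. Posterior: Gamma(shape = 5.8+23 = 28.8, rate = 0.4+5 = 5.4).
Mode = (α−1)/β = 27.8/5.4 = 5.148.
Mean = α/β = 28.8/5.4 = 5.333.
The posterior is right-skewed, so the mean exceeds the mode.

posterior mode = 5.148, posterior expectation = 5.333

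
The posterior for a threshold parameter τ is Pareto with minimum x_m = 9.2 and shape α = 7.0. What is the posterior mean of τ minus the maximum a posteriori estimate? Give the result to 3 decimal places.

1.533

The Pareto density is strictly decreasing on [x_m, ∞), so the mode is x_m = 9.200.
Mean = α·x_m/(α−1) = 7.0·9.2/6.0 = 10.733.
Difference = 10.733 − 9.200 = 1.533.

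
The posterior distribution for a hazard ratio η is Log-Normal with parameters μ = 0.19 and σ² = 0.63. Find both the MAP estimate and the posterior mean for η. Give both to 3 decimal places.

Mode = exp(μ − σ²) = exp(-0.44) = 0.644.
Mean = exp(μ + σ²/2) = exp(0.505) = 1.657.

MAP = 0.644; posterior mean = 1.657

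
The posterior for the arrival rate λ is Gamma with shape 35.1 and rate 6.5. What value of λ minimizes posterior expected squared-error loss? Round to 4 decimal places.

5.4000

Mode = (α−1)/β = 34.1/6.5 = 5.2462.
Mean = α/β = 35.1/6.5 = 5.4000.
Squared-error loss ⇒ the optimal estimator is the posterior mean.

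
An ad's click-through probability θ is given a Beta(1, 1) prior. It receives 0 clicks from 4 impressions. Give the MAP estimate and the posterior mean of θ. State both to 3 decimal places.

MAP estimate = 0.000, posterior mean = 0.167

Posterior: Beta(1+0, 1+4) = Beta(1, 5).
Since α = 1 ≤ 1 and β > 1, the Beta density is monotone decreasing on [0,1]; the mode is at 0.
Mean = 1/(1+5) = 0.167.
The mean is pulled above the mode by the posterior's right skew.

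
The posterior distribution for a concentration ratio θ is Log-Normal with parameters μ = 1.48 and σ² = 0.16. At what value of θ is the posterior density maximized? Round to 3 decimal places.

3.743

Mode = exp(μ − σ²) = exp(1.32) = 3.743.
Mean = exp(μ + σ²/2) = exp(1.560) = 4.759.
This is the posterior mode — the MAP estimate.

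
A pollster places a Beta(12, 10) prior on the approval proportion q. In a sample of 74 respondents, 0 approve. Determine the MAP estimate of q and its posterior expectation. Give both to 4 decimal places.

Posterior: Beta(12+0, 10+74) = Beta(12, 84).
Mode = (12−1)/(12+84−2) = 11/94 = 0.1170.
Mean = 12/(12+84) = 12/96 = 0.1250.

MAP estimate = 0.1170, posterior expectation = 0.1250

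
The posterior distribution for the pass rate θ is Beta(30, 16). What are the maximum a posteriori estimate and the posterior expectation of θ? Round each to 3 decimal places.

Mode = (30−1)/(30+16−2) = 29/44 = 0.659.
Mean = 30/(30+16) = 30/46 = 0.652.
The posterior is left-skewed, so the mode exceeds the mean.

MAP: 0.659. Posterior mean: 0.652.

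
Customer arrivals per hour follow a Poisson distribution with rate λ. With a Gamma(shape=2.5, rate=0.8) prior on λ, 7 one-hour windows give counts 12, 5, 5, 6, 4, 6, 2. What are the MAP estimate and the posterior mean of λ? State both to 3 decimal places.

MAP = 5.321; posterior mean = 5.449

Σ counts = 40. Posterior: Gamma(shape = 2.5+40 = 42.5, rate = 0.8+7 = 7.8).
Mode = (α−1)/β = 41.5/7.8 = 5.321.
Mean = α/β = 42.5/7.8 = 5.449.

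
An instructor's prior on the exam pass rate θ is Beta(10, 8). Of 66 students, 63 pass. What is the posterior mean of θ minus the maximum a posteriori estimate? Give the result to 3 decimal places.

-0.009

Posterior: Beta(10+63, 8+3) = Beta(73, 11).
Mode = (73−1)/(73+11−2) = 72/82 = 0.878.
Mean = 73/(73+11) = 73/84 = 0.869.
Difference = 0.869 − 0.878 = -0.009.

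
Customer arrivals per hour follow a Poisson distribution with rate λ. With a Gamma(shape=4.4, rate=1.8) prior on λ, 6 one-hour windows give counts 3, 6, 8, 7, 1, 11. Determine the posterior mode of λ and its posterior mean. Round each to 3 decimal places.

MAP = 5.051; posterior mean = 5.179

Σ counts = 36. Posterior: Gamma(shape = 4.4+36 = 40.4, rate = 1.8+6 = 7.8).
Mode = (α−1)/β = 39.4/7.8 = 5.051.
Mean = α/β = 40.4/7.8 = 5.179.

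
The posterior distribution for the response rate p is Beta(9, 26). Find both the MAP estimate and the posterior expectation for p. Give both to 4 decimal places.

p_MAP = 0.2424, E[p|data] = 0.2571

Mode = (9−1)/(9+26−2) = 8/33 = 0.2424.
Mean = 9/(9+26) = 9/35 = 0.2571.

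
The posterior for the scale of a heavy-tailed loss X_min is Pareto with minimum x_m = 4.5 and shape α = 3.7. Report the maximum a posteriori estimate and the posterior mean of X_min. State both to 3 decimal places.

The Pareto density is strictly decreasing on [x_m, ∞), so the mode is x_m = 4.500.
Mean = α·x_m/(α−1) = 3.7·4.5/2.7 = 6.167.
The posterior is right-skewed, so the mean exceeds the mode.

maximum a posteriori estimate = 4.500, posterior mean = 6.167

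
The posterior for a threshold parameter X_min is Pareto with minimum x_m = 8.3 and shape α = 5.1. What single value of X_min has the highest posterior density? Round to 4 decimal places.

8.3000

The Pareto density is strictly decreasing on [x_m, ∞), so the mode is x_m = 8.3000.
Mean = α·x_m/(α−1) = 5.1·8.3/4.1 = 10.3244.
This is the posterior mode — the MAP estimate.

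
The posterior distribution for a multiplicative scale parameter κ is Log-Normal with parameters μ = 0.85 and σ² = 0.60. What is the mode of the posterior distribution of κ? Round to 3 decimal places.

1.284

Mode = exp(μ − σ²) = exp(0.25) = 1.284.
Mean = exp(μ + σ²/2) = exp(1.150) = 3.158.
This is the posterior mode — the MAP estimate.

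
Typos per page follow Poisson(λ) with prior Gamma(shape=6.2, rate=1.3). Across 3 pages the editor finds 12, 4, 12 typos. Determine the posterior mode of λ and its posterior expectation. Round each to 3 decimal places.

Σ counts = 28. Posterior: Gamma(shape = 6.2+28 = 34.2, rate = 1.3+3 = 4.3).
Mode = (α−1)/β = 33.2/4.3 = 7.721.
Mean = α/β = 34.2/4.3 = 7.953.
The posterior is right-skewed, so the mean exceeds the mode.

posterior mode = 7.721, posterior expectation = 7.953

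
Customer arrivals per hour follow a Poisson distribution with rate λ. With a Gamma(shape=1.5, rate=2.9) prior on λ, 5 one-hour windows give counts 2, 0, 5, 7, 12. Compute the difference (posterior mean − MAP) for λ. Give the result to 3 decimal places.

0.127

Σ counts = 26. Posterior: Gamma(shape = 1.5+26 = 27.5, rate = 2.9+5 = 7.9).
Mode = (α−1)/β = 26.5/7.9 = 3.354.
Mean = α/β = 27.5/7.9 = 3.481.
Difference = 3.481 − 3.354 = 0.127.
The posterior is right-skewed, so the mean exceeds the mode.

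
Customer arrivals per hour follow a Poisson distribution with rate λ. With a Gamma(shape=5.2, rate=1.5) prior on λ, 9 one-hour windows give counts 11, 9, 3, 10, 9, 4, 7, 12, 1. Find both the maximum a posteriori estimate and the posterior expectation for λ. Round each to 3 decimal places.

MAP = 6.686; posterior mean = 6.781

Σ counts = 66. Posterior: Gamma(shape = 5.2+66 = 71.2, rate = 1.5+9 = 10.5).
Mode = (α−1)/β = 70.2/10.5 = 6.686.
Mean = α/β = 71.2/10.5 = 6.781.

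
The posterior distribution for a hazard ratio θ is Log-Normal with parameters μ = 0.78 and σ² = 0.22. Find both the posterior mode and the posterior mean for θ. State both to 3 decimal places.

θ_MAP = 1.751, E[θ|data] = 2.435

Mode = exp(μ − σ²) = exp(0.56) = 1.751.
Mean = exp(μ + σ²/2) = exp(0.890) = 2.435.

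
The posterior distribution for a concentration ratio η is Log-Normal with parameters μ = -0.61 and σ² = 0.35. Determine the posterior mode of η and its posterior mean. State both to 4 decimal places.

Mode = exp(μ − σ²) = exp(-0.96) = 0.3829.
Mean = exp(μ + σ²/2) = exp(-0.435) = 0.6473.
Mean > mode: the posterior has a right tail.

posterior mode = 0.3829, posterior mean = 0.6473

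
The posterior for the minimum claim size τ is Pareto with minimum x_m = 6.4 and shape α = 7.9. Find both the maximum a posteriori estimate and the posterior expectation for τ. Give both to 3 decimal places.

The Pareto density is strictly decreasing on [x_m, ∞), so the mode is x_m = 6.400.
Mean = α·x_m/(α−1) = 7.9·6.4/6.9 = 7.328.

MAP: 6.400. Posterior mean: 7.328.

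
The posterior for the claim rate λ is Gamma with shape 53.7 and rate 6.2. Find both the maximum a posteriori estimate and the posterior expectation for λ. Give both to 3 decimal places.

Mode = (α−1)/β = 52.7/6.2 = 8.500.
Mean = α/β = 53.7/6.2 = 8.661.

MAP: 8.500. Posterior mean: 8.661.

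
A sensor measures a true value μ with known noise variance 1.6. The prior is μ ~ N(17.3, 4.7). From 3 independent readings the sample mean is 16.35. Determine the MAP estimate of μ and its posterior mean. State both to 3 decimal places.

Posterior for μ is Normal. Precision-weighted mean: (1/4.7·17.3 + 3/1.6·16.35) / (1/4.7 + 3/1.6) = 16.447.
A Normal posterior is symmetric, so mode = mean.

MAP = 16.447, posterior mean = 16.447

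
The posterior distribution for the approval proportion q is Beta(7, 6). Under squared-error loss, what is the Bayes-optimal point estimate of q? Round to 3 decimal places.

Mode = (7−1)/(7+6−2) = 6/11 = 0.545.
Mean = 7/(7+6) = 7/13 = 0.538.
Squared-error loss ⇒ the optimal estimator is the posterior mean.

0.538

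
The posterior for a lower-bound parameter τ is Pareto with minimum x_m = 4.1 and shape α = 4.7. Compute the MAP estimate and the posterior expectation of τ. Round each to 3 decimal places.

The Pareto density is strictly decreasing on [x_m, ∞), so the mode is x_m = 4.100.
Mean = α·x_m/(α−1) = 4.7·4.1/3.7 = 5.208.
Right-skewed posterior ⇒ mode < mean.

MAP = 4.100, posterior mean = 5.208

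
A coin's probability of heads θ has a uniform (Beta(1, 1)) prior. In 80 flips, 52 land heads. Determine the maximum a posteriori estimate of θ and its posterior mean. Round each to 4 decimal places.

θ_MAP = 0.6500, E[θ|data] = 0.6463

Posterior: Beta(1+52, 1+28) = Beta(53, 29).
Mode = (53−1)/(53+29−2) = 52/80 = 0.6500.
With a flat prior the MAP equals the MLE, 52/80.
Mean = 53/(53+29) = 53/82 = 0.6463.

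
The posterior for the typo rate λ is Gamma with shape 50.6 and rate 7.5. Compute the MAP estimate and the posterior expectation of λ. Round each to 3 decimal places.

Mode = (α−1)/β = 49.6/7.5 = 6.613.
Mean = α/β = 50.6/7.5 = 6.747.
Mean > mode: the posterior has a right tail.

MAP: 6.613. Posterior mean: 6.747.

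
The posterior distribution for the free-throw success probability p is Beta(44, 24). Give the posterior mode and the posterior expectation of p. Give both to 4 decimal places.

Mode = (44−1)/(44+24−2) = 43/66 = 0.6515.
Mean = 44/(44+24) = 44/68 = 0.6471.

MAP: 0.6515. Posterior mean: 0.6471.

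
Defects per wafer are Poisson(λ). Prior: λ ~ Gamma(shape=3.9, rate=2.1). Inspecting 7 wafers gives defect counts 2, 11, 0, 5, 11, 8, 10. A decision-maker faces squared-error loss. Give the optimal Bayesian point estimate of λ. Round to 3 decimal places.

5.593

Σ counts = 47. Posterior: Gamma(shape = 3.9+47 = 50.9, rate = 2.1+7 = 9.1).
Mode = (α−1)/β = 49.9/9.1 = 5.484.
Mean = α/β = 50.9/9.1 = 5.593.
Squared-error loss ⇒ the optimal estimator is the posterior mean.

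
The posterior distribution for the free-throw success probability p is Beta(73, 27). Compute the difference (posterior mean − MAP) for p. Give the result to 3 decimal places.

-0.005

Mode = (73−1)/(73+27−2) = 72/98 = 0.735.
Mean = 73/(73+27) = 73/100 = 0.730.
Difference = 0.730 − 0.735 = -0.005.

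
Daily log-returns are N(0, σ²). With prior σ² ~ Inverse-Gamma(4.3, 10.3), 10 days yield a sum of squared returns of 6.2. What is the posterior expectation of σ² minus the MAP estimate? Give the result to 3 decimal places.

0.313

Posterior: Inverse-Gamma(shape = 4.3+10/2 = 9.3, scale = 10.3+6.2/2 = 13.4).
Mode = β/(α+1) = 13.4/10.3 = 1.301.
Mean = β/(α−1) = 13.4/8.3 = 1.614.
Difference = 1.614 − 1.301 = 0.313.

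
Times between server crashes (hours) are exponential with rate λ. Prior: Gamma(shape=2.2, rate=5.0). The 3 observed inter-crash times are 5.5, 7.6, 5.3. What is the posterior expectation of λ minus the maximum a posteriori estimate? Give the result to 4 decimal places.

0.0427

Σ times = 18.4. Posterior: Gamma(shape = 2.2+3 = 5.2, rate = 5.0+18.4 = 23.4).
Mode = (α−1)/β = 4.2/23.4 = 0.1795.
Mean = α/β = 5.2/23.4 = 0.2222.
Difference = 0.2222 − 0.1795 = 0.0427.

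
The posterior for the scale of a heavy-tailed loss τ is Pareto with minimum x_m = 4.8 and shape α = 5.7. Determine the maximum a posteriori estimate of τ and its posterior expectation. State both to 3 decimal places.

MAP: 4.800. Posterior mean: 5.821.

The Pareto density is strictly decreasing on [x_m, ∞), so the mode is x_m = 4.800.
Mean = α·x_m/(α−1) = 5.7·4.8/4.7 = 5.821.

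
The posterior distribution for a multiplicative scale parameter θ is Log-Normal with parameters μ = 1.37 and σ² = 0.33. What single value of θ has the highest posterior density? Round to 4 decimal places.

2.8292

Mode = exp(μ − σ²) = exp(1.04) = 2.8292.
Mean = exp(μ + σ²/2) = exp(1.535) = 4.6413.
This is the posterior mode — the MAP estimate.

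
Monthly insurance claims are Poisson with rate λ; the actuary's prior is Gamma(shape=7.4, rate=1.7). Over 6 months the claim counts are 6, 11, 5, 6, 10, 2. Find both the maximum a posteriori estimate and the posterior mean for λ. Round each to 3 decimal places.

Σ counts = 40. Posterior: Gamma(shape = 7.4+40 = 47.4, rate = 1.7+6 = 7.7).
Mode = (α−1)/β = 46.4/7.7 = 6.026.
Mean = α/β = 47.4/7.7 = 6.156.
The posterior is right-skewed, so the mean exceeds the mode.

maximum a posteriori estimate = 6.026, posterior mean = 6.156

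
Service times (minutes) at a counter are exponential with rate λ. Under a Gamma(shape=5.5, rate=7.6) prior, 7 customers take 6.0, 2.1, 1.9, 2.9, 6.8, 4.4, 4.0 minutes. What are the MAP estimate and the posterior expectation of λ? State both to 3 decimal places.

MAP = 0.322; posterior mean = 0.350

Σ times = 28.1. Posterior: Gamma(shape = 5.5+7 = 12.5, rate = 7.6+28.1 = 35.7).
Mode = (α−1)/β = 11.5/35.7 = 0.322.
Mean = α/β = 12.5/35.7 = 0.350.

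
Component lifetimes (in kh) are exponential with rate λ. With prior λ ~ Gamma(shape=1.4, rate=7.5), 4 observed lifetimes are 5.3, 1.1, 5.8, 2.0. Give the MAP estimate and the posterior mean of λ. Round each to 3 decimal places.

Σ times = 14.2. Posterior: Gamma(shape = 1.4+4 = 5.4, rate = 7.5+14.2 = 21.7).
Mode = (α−1)/β = 4.4/21.7 = 0.203.
Mean = α/β = 5.4/21.7 = 0.249.
The mean is pulled above the mode by the posterior's right skew.

λ_MAP = 0.203, E[λ|data] = 0.249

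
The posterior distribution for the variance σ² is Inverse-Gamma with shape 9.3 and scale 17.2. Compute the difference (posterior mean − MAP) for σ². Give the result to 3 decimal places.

0.402

Mode = β/(α+1) = 17.2/10.3 = 1.670.
Mean = β/(α−1) = 17.2/8.3 = 2.072.
Difference = 2.072 − 1.670 = 0.402.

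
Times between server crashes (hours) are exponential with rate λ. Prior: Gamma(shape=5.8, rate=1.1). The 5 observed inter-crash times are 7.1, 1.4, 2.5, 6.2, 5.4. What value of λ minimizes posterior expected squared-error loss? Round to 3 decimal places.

Σ times = 22.6. Posterior: Gamma(shape = 5.8+5 = 10.8, rate = 1.1+22.6 = 23.7).
Mode = (α−1)/β = 9.8/23.7 = 0.414.
Mean = α/β = 10.8/23.7 = 0.456.
Squared-error loss ⇒ the optimal estimator is the posterior mean.

0.456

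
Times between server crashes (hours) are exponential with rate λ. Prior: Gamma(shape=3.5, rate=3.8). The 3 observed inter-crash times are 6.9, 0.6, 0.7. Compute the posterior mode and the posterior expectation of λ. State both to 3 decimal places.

MAP: 0.458. Posterior mean: 0.542.

Σ times = 8.2. Posterior: Gamma(shape = 3.5+3 = 6.5, rate = 3.8+8.2 = 12.0).
Mode = (α−1)/β = 5.5/12.0 = 0.458.
Mean = α/β = 6.5/12.0 = 0.542.
Mean > mode: the posterior has a right tail.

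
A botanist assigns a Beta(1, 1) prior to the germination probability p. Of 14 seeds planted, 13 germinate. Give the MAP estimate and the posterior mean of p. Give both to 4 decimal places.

Posterior: Beta(1+13, 1+1) = Beta(14, 2).
Mode = (14−1)/(14+2−2) = 13/14 = 0.9286.
With a flat prior the MAP equals the MLE, 13/14.
Mean = 14/(14+2) = 14/16 = 0.8750.

MAP = 0.9286, posterior mean = 0.8750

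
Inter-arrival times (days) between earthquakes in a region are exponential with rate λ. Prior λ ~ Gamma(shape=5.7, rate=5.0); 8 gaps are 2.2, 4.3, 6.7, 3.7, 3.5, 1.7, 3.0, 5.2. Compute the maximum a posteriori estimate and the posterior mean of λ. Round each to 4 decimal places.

Σ times = 30.3. Posterior: Gamma(shape = 5.7+8 = 13.7, rate = 5.0+30.3 = 35.3).
Mode = (α−1)/β = 12.7/35.3 = 0.3598.
Mean = α/β = 13.7/35.3 = 0.3881.

MAP = 0.3598; posterior mean = 0.3881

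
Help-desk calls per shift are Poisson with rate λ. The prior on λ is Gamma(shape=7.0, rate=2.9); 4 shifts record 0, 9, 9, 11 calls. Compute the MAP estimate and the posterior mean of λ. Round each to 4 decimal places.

MAP: 5.0725. Posterior mean: 5.2174.

Σ counts = 29. Posterior: Gamma(shape = 7.0+29 = 36.0, rate = 2.9+4 = 6.9).
Mode = (α−1)/β = 35.0/6.9 = 5.0725.
Mean = α/β = 36.0/6.9 = 5.2174.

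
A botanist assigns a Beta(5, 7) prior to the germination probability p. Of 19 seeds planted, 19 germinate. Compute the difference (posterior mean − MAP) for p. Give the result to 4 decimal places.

-0.0189

Posterior: Beta(5+19, 7+0) = Beta(24, 7).
Mode = (24−1)/(24+7−2) = 23/29 = 0.7931.
Mean = 24/(24+7) = 24/31 = 0.7742.
Difference = 0.7742 − 0.7931 = -0.0189.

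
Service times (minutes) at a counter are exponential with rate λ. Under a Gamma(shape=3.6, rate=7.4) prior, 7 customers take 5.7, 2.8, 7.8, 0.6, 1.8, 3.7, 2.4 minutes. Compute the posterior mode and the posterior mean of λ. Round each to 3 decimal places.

MAP = 0.298; posterior mean = 0.329

Σ times = 24.8. Posterior: Gamma(shape = 3.6+7 = 10.6, rate = 7.4+24.8 = 32.2).
Mode = (α−1)/β = 9.6/32.2 = 0.298.
Mean = α/β = 10.6/32.2 = 0.329.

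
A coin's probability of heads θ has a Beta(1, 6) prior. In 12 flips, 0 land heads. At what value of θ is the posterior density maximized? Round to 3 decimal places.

0.000

Posterior: Beta(1+0, 6+12) = Beta(1, 18).
Since α = 1 ≤ 1 and β > 1, the Beta density is monotone decreasing on [0,1]; the mode is at 0.
Mean = 1/(1+18) = 0.053.
This is the posterior mode — the MAP estimate.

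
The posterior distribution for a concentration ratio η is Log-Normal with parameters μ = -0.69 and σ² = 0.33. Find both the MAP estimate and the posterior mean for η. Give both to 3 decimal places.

Mode = exp(μ − σ²) = exp(-1.02) = 0.361.
Mean = exp(μ + σ²/2) = exp(-0.525) = 0.592.
Right-skewed posterior ⇒ mode < mean.

MAP: 0.361. Posterior mean: 0.592.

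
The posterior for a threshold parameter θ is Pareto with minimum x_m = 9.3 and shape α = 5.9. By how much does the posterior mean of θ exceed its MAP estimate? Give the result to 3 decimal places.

The Pareto density is strictly decreasing on [x_m, ∞), so the mode is x_m = 9.300.
Mean = α·x_m/(α−1) = 5.9·9.3/4.9 = 11.198.
Difference = 11.198 − 9.300 = 1.898.

1.898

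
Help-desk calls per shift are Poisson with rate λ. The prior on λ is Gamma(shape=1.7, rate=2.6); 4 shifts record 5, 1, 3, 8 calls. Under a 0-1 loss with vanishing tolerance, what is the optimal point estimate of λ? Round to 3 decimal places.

2.682

Σ counts = 17. Posterior: Gamma(shape = 1.7+17 = 18.7, rate = 2.6+4 = 6.6).
Mode = (α−1)/β = 17.7/6.6 = 2.682.
Mean = α/β = 18.7/6.6 = 2.833.
This is the posterior mode — the MAP estimate.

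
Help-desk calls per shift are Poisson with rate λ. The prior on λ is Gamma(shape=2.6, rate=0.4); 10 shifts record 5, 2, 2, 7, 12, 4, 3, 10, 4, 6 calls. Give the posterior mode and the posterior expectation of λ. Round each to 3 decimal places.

Σ counts = 55. Posterior: Gamma(shape = 2.6+55 = 57.6, rate = 0.4+10 = 10.4).
Mode = (α−1)/β = 56.6/10.4 = 5.442.
Mean = α/β = 57.6/10.4 = 5.538.

MAP: 5.442. Posterior mean: 5.538.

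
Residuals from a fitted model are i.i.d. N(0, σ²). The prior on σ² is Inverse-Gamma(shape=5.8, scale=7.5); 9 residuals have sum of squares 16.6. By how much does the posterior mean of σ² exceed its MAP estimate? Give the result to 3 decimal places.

0.301

Posterior: Inverse-Gamma(shape = 5.8+9/2 = 10.3, scale = 7.5+16.6/2 = 15.8).
Mode = β/(α+1) = 15.8/11.3 = 1.398.
Mean = β/(α−1) = 15.8/9.3 = 1.699.
Difference = 1.699 − 1.398 = 0.301.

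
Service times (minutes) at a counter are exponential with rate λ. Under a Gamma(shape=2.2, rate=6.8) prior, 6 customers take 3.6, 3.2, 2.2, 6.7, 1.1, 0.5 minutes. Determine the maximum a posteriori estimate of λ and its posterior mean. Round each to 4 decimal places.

MAP: 0.2988. Posterior mean: 0.3402.

Σ times = 17.3. Posterior: Gamma(shape = 2.2+6 = 8.2, rate = 6.8+17.3 = 24.1).
Mode = (α−1)/β = 7.2/24.1 = 0.2988.
Mean = α/β = 8.2/24.1 = 0.3402.
Mean > mode: the posterior has a right tail.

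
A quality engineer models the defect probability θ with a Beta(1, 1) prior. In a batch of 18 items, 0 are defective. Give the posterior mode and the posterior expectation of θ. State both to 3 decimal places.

θ_MAP = 0.000, E[θ|data] = 0.050

Posterior: Beta(1+0, 1+18) = Beta(1, 19).
Since α = 1 ≤ 1 and β > 1, the Beta density is monotone decreasing on [0,1]; the mode is at 0.
Mean = 1/(1+19) = 0.050.
Mean > mode: the posterior has a right tail.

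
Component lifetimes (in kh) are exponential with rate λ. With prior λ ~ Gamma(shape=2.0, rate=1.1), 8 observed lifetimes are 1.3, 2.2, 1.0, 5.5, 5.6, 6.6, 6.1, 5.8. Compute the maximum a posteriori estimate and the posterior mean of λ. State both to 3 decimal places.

MAP: 0.256. Posterior mean: 0.284.

Σ times = 34.1. Posterior: Gamma(shape = 2.0+8 = 10.0, rate = 1.1+34.1 = 35.2).
Mode = (α−1)/β = 9.0/35.2 = 0.256.
Mean = α/β = 10.0/35.2 = 0.284.
Mean > mode: the posterior has a right tail.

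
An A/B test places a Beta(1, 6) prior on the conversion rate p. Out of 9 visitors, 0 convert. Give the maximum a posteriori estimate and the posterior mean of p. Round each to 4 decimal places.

Posterior: Beta(1+0, 6+9) = Beta(1, 15).
Since α = 1 ≤ 1 and β > 1, the Beta density is monotone decreasing on [0,1]; the mode is at 0.
Mean = 1/(1+15) = 0.0625.
The posterior is right-skewed, so the mean exceeds the mode.

MAP: 0.0000. Posterior mean: 0.0625.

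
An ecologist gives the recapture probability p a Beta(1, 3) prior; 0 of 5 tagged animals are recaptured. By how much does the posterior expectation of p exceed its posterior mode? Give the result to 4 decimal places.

Posterior: Beta(1+0, 3+5) = Beta(1, 8).
Since α = 1 ≤ 1 and β > 1, the Beta density is monotone decreasing on [0,1]; the mode is at 0.
Mean = 1/(1+8) = 0.1111.
Difference = 0.1111 − 0.0000 = 0.1111.

0.1111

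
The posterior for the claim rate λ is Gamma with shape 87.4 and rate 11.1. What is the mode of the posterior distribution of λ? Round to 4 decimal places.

Mode = (α−1)/β = 86.4/11.1 = 7.7838.
Mean = α/β = 87.4/11.1 = 7.8739.
This is the posterior mode — the MAP estimate.

7.7838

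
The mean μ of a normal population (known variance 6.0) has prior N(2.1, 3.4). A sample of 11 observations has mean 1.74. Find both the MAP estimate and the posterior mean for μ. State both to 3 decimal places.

MAP = 1.790, posterior mean = 1.790

Posterior for μ is Normal. Precision-weighted mean: (1/3.4·2.1 + 11/6.0·1.74) / (1/3.4 + 11/6.0) = 1.790.
A Normal posterior is symmetric, so mode = mean.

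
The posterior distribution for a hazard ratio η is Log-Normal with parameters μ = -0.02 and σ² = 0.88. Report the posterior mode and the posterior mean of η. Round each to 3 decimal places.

MAP = 0.407, posterior mean = 1.522

Mode = exp(μ − σ²) = exp(-0.90) = 0.407.
Mean = exp(μ + σ²/2) = exp(0.420) = 1.522.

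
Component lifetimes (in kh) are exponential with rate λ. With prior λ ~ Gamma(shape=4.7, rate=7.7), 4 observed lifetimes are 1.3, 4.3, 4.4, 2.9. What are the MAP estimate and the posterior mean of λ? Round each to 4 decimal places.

λ_MAP = 0.3738, E[λ|data] = 0.4223

Σ times = 12.9. Posterior: Gamma(shape = 4.7+4 = 8.7, rate = 7.7+12.9 = 20.6).
Mode = (α−1)/β = 7.7/20.6 = 0.3738.
Mean = α/β = 8.7/20.6 = 0.4223.
Mean > mode: the posterior has a right tail.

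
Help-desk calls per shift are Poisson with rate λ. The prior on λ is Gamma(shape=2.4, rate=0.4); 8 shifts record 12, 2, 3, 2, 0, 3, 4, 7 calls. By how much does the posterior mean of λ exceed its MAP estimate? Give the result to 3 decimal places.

Σ counts = 33. Posterior: Gamma(shape = 2.4+33 = 35.4, rate = 0.4+8 = 8.4).
Mode = (α−1)/β = 34.4/8.4 = 4.095.
Mean = α/β = 35.4/8.4 = 4.214.
Difference = 4.214 − 4.095 = 0.119.

0.119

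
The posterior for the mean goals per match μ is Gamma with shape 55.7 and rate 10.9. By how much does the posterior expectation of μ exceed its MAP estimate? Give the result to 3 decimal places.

Mode = (α−1)/β = 54.7/10.9 = 5.018.
Mean = α/β = 55.7/10.9 = 5.110.
Difference = 5.110 − 5.018 = 0.092.
The mean is pulled above the mode by the posterior's right skew.

0.092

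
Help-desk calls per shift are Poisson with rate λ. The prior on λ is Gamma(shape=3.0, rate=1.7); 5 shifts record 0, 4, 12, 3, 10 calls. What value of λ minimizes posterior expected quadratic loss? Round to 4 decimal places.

4.7761

Σ counts = 29. Posterior: Gamma(shape = 3.0+29 = 32.0, rate = 1.7+5 = 6.7).
Mode = (α−1)/β = 31.0/6.7 = 4.6269.
Mean = α/β = 32.0/6.7 = 4.7761.
Quadratic loss ⇒ the optimal estimator is the posterior mean.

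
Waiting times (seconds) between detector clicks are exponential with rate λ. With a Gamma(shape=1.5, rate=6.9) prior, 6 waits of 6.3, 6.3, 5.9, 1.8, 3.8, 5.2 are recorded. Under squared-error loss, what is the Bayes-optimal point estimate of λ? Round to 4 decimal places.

Σ times = 29.3. Posterior: Gamma(shape = 1.5+6 = 7.5, rate = 6.9+29.3 = 36.2).
Mode = (α−1)/β = 6.5/36.2 = 0.1796.
Mean = α/β = 7.5/36.2 = 0.2072.
Squared-error loss ⇒ the optimal estimator is the posterior mean.

0.2072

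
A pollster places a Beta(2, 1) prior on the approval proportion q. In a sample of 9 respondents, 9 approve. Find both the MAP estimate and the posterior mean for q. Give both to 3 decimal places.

MAP estimate = 1.000, posterior mean = 0.917

Posterior: Beta(2+9, 1+0) = Beta(11, 1).
Since β = 1 ≤ 1 and α > 1, the Beta density is monotone increasing on [0,1]; the mode is at 1.
Mean = 11/(11+1) = 0.917.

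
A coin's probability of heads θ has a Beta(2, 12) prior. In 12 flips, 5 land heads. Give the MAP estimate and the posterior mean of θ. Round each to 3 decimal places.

Posterior: Beta(2+5, 12+7) = Beta(7, 19).
Mode = (7−1)/(7+19−2) = 6/24 = 0.250.
Mean = 7/(7+19) = 7/26 = 0.269.

MAP = 0.250, posterior mean = 0.269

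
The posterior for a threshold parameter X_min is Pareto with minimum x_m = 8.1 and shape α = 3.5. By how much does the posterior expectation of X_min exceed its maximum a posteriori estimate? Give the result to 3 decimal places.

3.240

The Pareto density is strictly decreasing on [x_m, ∞), so the mode is x_m = 8.100.
Mean = α·x_m/(α−1) = 3.5·8.1/2.5 = 11.340.
Difference = 11.340 − 8.100 = 3.240.
Right-skewed posterior ⇒ mode < mean.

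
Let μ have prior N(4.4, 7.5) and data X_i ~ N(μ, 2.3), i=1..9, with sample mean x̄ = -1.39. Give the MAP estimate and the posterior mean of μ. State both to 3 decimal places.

MAP: -1.199. Posterior mean: -1.199.

Posterior for μ is Normal. Precision-weighted mean: (1/7.5·4.4 + 9/2.3·-1.39) / (1/7.5 + 9/2.3) = -1.199.
A Normal posterior is symmetric, so mode = mean.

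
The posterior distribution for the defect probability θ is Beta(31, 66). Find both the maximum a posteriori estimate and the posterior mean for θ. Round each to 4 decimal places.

θ_MAP = 0.3158, E[θ|data] = 0.3196

Mode = (31−1)/(31+66−2) = 30/95 = 0.3158.
Mean = 31/(31+66) = 31/97 = 0.3196.
Right-skewed posterior ⇒ mode < mean.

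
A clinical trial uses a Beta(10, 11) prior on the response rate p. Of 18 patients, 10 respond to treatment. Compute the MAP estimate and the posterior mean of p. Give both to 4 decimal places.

MAP estimate = 0.5135, posterior mean = 0.5128

Posterior: Beta(10+10, 11+8) = Beta(20, 19).
Mode = (20−1)/(20+19−2) = 19/37 = 0.5135.
Mean = 20/(20+19) = 20/39 = 0.5128.
The posterior is left-skewed, so the mode exceeds the mean.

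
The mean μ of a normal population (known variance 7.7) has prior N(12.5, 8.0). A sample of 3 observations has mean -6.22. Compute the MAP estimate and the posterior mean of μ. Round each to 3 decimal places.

MAP = -1.673; posterior mean = -1.673

Posterior for μ is Normal. Precision-weighted mean: (1/8.0·12.5 + 3/7.7·-6.22) / (1/8.0 + 3/7.7) = -1.673.
A Normal posterior is symmetric, so mode = mean.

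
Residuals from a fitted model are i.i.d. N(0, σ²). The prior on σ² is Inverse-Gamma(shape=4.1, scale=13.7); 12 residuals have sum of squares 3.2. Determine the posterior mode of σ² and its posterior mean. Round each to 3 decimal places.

posterior mode = 1.378, posterior mean = 1.681

Posterior: Inverse-Gamma(shape = 4.1+12/2 = 10.1, scale = 13.7+3.2/2 = 15.3).
Mode = β/(α+1) = 15.3/11.1 = 1.378.
Mean = β/(α−1) = 15.3/9.1 = 1.681.
Right-skewed posterior ⇒ mode < mean.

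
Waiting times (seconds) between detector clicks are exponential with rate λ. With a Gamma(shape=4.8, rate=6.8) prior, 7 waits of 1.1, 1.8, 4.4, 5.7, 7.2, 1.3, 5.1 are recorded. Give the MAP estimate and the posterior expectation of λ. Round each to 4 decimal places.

MAP = 0.3234, posterior mean = 0.3533

Σ times = 26.6. Posterior: Gamma(shape = 4.8+7 = 11.8, rate = 6.8+26.6 = 33.4).
Mode = (α−1)/β = 10.8/33.4 = 0.3234.
Mean = α/β = 11.8/33.4 = 0.3533.
Mean > mode: the posterior has a right tail.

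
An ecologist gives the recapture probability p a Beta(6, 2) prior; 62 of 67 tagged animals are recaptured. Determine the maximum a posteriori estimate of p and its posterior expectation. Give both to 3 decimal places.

Posterior: Beta(6+62, 2+5) = Beta(68, 7).
Mode = (68−1)/(68+7−2) = 67/73 = 0.918.
Mean = 68/(68+7) = 68/75 = 0.907.

maximum a posteriori estimate = 0.918, posterior expectation = 0.907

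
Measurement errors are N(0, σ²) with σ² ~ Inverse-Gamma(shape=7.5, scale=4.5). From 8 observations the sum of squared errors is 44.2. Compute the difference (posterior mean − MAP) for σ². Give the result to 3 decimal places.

0.405

Posterior: Inverse-Gamma(shape = 7.5+8/2 = 11.5, scale = 4.5+44.2/2 = 26.6).
Mode = β/(α+1) = 26.6/12.5 = 2.128.
Mean = β/(α−1) = 26.6/10.5 = 2.533.
Difference = 2.533 − 2.128 = 0.405.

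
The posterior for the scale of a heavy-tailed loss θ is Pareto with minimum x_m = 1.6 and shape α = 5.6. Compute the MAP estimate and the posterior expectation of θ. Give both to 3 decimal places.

The Pareto density is strictly decreasing on [x_m, ∞), so the mode is x_m = 1.600.
Mean = α·x_m/(α−1) = 5.6·1.6/4.6 = 1.948.

MAP = 1.600, posterior mean = 1.948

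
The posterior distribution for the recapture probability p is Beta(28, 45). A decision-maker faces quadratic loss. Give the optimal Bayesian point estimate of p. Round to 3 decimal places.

0.384

Mode = (28−1)/(28+45−2) = 27/71 = 0.380.
Mean = 28/(28+45) = 28/73 = 0.384.
Quadratic loss ⇒ the optimal estimator is the posterior mean.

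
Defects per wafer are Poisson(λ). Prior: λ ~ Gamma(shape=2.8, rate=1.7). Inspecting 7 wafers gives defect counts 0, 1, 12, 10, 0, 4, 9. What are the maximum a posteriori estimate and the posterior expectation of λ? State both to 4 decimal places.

MAP = 4.3448; posterior mean = 4.4598

Σ counts = 36. Posterior: Gamma(shape = 2.8+36 = 38.8, rate = 1.7+7 = 8.7).
Mode = (α−1)/β = 37.8/8.7 = 4.3448.
Mean = α/β = 38.8/8.7 = 4.4598.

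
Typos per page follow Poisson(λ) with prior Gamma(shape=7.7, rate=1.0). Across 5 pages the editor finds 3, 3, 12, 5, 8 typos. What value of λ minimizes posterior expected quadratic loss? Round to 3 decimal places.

6.450

Σ counts = 31. Posterior: Gamma(shape = 7.7+31 = 38.7, rate = 1.0+5 = 6.0).
Mode = (α−1)/β = 37.7/6.0 = 6.283.
Mean = α/β = 38.7/6.0 = 6.450.
Quadratic loss ⇒ the optimal estimator is the posterior mean.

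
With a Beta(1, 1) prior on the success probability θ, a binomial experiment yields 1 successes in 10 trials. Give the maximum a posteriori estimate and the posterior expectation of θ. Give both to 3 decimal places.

Posterior: Beta(1+1, 1+9) = Beta(2, 10).
Mode = (2−1)/(2+10−2) = 1/10 = 0.100.
Mean = 2/(2+10) = 2/12 = 0.167.
Right-skewed posterior ⇒ mode < mean.

MAP = 0.100; posterior mean = 0.167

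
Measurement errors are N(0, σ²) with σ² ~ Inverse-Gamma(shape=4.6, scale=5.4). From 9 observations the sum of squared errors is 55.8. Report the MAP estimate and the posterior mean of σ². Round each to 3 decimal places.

Posterior: Inverse-Gamma(shape = 4.6+9/2 = 9.1, scale = 5.4+55.8/2 = 33.3).
Mode = β/(α+1) = 33.3/10.1 = 3.297.
Mean = β/(α−1) = 33.3/8.1 = 4.111.
The posterior is right-skewed, so the mean exceeds the mode.

MAP = 3.297; posterior mean = 4.111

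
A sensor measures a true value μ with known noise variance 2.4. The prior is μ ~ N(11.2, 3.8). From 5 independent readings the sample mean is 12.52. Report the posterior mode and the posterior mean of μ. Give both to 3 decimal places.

Posterior for μ is Normal. Precision-weighted mean: (1/3.8·11.2 + 5/2.4·12.52) / (1/3.8 + 5/2.4) = 12.372.
A Normal posterior is symmetric, so mode = mean.

μ_MAP = 12.372, E[μ|data] = 12.372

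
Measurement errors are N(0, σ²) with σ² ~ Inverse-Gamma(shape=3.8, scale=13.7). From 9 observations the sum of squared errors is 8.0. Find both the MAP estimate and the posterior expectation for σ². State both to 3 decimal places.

Posterior: Inverse-Gamma(shape = 3.8+9/2 = 8.3, scale = 13.7+8.0/2 = 17.7).
Mode = β/(α+1) = 17.7/9.3 = 1.903.
Mean = β/(α−1) = 17.7/7.3 = 2.425.
The mean is pulled above the mode by the posterior's right skew.

MAP: 1.903. Posterior mean: 2.425.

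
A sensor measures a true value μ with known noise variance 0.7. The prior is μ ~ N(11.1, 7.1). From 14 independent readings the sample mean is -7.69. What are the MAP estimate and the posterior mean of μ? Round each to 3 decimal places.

MAP = -7.559; posterior mean = -7.559

Posterior for μ is Normal. Precision-weighted mean: (1/7.1·11.1 + 14/0.7·-7.69) / (1/7.1 + 14/0.7) = -7.559.
A Normal posterior is symmetric, so mode = mean.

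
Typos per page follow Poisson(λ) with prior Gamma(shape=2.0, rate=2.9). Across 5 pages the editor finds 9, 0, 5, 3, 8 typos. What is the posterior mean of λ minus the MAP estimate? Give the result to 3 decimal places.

Σ counts = 25. Posterior: Gamma(shape = 2.0+25 = 27.0, rate = 2.9+5 = 7.9).
Mode = (α−1)/β = 26.0/7.9 = 3.291.
Mean = α/β = 27.0/7.9 = 3.418.
Difference = 3.418 − 3.291 = 0.127.

0.127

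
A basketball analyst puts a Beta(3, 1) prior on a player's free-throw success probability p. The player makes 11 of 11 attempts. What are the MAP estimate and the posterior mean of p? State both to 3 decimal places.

p_MAP = 1.000, E[p|data] = 0.933

Posterior: Beta(3+11, 1+0) = Beta(14, 1).
Since β = 1 ≤ 1 and α > 1, the Beta density is monotone increasing on [0,1]; the mode is at 1.
Mean = 14/(14+1) = 0.933.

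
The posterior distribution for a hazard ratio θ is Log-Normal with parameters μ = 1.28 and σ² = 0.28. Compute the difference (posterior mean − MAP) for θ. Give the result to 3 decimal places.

1.419

Mode = exp(μ − σ²) = exp(1.00) = 2.718.
Mean = exp(μ + σ²/2) = exp(1.420) = 4.137.
Difference = 4.137 − 2.718 = 1.419.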